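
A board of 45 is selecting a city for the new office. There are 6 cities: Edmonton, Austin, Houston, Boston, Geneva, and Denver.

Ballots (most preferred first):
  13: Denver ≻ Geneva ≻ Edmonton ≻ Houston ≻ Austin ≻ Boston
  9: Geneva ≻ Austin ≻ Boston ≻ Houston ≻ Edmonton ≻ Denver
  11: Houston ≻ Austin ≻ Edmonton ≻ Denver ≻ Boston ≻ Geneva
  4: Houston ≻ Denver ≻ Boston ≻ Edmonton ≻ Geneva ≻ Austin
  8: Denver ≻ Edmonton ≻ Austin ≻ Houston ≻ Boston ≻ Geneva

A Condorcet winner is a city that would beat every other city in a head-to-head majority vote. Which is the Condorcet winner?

Houston

Houston vs Edmonton: 24–21
Houston vs Austin: 28–17
Houston vs Boston: 36–9
Houston vs Geneva: 23–22
Houston vs Denver: 24–21
Houston beats every other city.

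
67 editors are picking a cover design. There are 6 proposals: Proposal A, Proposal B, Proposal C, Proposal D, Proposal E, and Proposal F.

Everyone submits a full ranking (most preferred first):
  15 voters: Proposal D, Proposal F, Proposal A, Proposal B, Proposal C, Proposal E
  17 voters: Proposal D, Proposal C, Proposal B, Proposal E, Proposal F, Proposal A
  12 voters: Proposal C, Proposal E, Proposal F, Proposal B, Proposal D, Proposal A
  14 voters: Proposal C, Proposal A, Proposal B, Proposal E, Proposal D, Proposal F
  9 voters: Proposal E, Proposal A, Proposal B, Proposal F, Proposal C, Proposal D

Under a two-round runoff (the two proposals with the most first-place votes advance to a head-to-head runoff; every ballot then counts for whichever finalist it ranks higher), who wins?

Proposal C

Round 1 first-place votes: Proposal A 0, Proposal B 0, Proposal C 26, Proposal D 32, Proposal E 9, Proposal F 0. Proposal D and Proposal C advance.
Runoff: Proposal D is ranked above Proposal C on 32 ballots, Proposal C above Proposal D on 35.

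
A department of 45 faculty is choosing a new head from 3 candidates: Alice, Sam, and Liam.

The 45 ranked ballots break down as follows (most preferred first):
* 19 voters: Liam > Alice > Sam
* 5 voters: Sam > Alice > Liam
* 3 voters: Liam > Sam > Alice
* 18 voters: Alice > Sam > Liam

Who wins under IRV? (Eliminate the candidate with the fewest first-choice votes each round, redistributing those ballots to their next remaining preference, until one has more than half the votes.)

Alice

Round 1: Alice 18, Sam 5, Liam 22. Sam eliminated.
Round 2: Alice 23, Liam 22. Alice has a majority (≥23).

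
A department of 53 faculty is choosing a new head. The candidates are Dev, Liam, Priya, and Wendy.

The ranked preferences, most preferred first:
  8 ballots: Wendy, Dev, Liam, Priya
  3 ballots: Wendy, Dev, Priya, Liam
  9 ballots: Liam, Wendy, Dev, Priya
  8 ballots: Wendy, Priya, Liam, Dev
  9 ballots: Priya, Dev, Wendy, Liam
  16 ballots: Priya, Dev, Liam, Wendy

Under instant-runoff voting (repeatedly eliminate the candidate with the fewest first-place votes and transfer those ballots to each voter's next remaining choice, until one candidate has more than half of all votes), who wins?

Round 1: Dev 0, Liam 9, Priya 25, Wendy 19. Dev eliminated.
Round 2: Liam 9, Priya 25, Wendy 19. Liam eliminated.
Round 3: Priya 25, Wendy 28. Wendy has a majority (≥27).

Wendy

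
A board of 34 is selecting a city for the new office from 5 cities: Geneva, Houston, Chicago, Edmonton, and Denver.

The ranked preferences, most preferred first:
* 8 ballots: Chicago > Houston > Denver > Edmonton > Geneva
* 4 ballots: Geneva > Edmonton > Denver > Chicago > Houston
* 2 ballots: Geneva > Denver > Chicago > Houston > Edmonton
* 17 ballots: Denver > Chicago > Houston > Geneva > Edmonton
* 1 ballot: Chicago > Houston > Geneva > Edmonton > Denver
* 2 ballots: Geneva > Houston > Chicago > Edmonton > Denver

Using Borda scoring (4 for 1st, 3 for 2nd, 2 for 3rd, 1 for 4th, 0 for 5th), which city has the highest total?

Geneva: 8×0 + 4×4 + 2×4 + 17×1 + 1×2 + 2×4 = 51
Houston: 8×3 + 4×0 + 2×1 + 17×2 + 1×3 + 2×3 = 69
Chicago: 8×4 + 4×1 + 2×2 + 17×3 + 1×4 + 2×2 = 99
Edmonton: 8×1 + 4×3 + 2×0 + 17×0 + 1×1 + 2×1 = 23
Denver: 8×2 + 4×2 + 2×3 + 17×4 + 1×0 + 2×0 = 98

Chicago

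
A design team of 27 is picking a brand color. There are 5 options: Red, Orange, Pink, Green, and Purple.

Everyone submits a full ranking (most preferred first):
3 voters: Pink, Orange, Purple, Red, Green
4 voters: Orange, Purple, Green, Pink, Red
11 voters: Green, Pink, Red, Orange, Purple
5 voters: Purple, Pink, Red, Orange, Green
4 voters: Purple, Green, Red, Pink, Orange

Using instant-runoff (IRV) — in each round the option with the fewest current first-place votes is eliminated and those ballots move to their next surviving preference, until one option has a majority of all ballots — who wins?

Purple

Round 1: Red 0, Orange 4, Pink 3, Green 11, Purple 9. Red eliminated.
Round 2: Orange 4, Pink 3, Green 11, Purple 9. Pink eliminated.
Round 3: Orange 7, Green 11, Purple 9. Orange eliminated.
Round 4: Green 11, Purple 16. Purple has a majority (≥14).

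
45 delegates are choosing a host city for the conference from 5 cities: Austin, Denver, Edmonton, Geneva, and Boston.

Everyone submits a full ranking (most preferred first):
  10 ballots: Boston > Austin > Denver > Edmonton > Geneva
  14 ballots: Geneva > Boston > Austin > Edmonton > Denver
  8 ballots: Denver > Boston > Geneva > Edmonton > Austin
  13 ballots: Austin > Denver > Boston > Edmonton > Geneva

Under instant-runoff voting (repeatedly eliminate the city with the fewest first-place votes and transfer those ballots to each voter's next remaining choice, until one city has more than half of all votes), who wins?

Round 1: Austin 13, Denver 8, Edmonton 0, Geneva 14, Boston 10. Edmonton eliminated.
Round 2: Austin 13, Denver 8, Geneva 14, Boston 10. Denver eliminated.
Round 3: Austin 13, Geneva 14, Boston 18. Austin eliminated.
Round 4: Geneva 14, Boston 31. Boston has a majority (≥23).

Boston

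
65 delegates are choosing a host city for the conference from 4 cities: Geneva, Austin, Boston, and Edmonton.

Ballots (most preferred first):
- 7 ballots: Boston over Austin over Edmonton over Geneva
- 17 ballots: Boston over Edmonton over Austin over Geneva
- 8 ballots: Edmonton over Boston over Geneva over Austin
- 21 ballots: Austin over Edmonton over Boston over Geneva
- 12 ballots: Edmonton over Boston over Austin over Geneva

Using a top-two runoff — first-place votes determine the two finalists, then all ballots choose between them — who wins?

Round 1 first-place votes: Geneva 0, Austin 21, Boston 24, Edmonton 20. Boston and Austin advance.
Runoff: Boston is ranked above Austin on 44 ballots, Austin above Boston on 21.

Boston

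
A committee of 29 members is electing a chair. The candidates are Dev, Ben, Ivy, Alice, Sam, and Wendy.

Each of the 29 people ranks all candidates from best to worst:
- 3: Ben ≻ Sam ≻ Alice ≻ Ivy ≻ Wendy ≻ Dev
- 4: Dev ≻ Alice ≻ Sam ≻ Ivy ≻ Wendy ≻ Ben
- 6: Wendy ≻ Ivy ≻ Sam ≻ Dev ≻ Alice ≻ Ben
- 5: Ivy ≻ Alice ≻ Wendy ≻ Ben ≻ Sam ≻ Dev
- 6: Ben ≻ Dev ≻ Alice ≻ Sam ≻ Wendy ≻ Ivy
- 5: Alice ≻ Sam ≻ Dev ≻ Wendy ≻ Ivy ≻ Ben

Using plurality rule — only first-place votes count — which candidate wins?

Ben

First-place votes: Dev 4, Ben 9, Ivy 5, Alice 5, Sam 0, Wendy 6.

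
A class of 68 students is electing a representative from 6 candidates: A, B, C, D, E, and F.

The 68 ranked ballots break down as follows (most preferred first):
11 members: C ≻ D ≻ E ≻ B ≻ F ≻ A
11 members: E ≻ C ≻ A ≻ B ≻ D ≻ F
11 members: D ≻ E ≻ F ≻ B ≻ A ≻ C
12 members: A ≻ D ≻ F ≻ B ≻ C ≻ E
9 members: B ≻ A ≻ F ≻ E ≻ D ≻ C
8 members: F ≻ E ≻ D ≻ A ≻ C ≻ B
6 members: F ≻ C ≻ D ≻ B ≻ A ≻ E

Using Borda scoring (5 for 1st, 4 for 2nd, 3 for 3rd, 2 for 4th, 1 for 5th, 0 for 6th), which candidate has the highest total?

D

A: 11×0 + 11×3 + 11×1 + 12×5 + 9×4 + 8×2 + 6×1 = 162
B: 11×2 + 11×2 + 11×2 + 12×2 + 9×5 + 8×0 + 6×2 = 147
C: 11×5 + 11×4 + 11×0 + 12×1 + 9×0 + 8×1 + 6×4 = 143
D: 11×4 + 11×1 + 11×5 + 12×4 + 9×1 + 8×3 + 6×3 = 209
E: 11×3 + 11×5 + 11×4 + 12×0 + 9×2 + 8×4 + 6×0 = 182
F: 11×1 + 11×0 + 11×3 + 12×3 + 9×3 + 8×5 + 6×5 = 177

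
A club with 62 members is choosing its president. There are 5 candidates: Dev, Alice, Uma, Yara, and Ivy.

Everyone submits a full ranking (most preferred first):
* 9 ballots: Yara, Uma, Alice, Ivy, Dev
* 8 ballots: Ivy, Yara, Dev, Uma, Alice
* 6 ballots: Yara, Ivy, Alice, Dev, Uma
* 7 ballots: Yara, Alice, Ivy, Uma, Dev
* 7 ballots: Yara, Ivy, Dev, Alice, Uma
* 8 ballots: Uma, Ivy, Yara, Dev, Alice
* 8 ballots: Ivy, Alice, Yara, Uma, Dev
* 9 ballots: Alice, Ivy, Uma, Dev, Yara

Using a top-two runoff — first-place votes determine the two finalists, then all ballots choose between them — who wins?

Ivy

Round 1 first-place votes: Dev 0, Alice 9, Uma 8, Yara 29, Ivy 16. Yara and Ivy advance.
Runoff: Yara is ranked above Ivy on 29 ballots, Ivy above Yara on 33.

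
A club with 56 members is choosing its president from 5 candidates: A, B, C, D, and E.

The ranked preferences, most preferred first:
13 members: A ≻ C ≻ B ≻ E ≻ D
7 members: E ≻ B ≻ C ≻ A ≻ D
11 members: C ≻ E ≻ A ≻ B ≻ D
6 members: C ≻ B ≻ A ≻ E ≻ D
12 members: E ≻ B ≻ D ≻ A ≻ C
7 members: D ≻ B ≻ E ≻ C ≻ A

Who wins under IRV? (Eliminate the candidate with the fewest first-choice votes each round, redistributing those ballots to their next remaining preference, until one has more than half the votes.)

C

Round 1: A 13, B 0, C 17, D 7, E 19. B eliminated.
Round 2: A 13, C 17, D 7, E 19. D eliminated.
Round 3: A 13, C 17, E 26. A eliminated.
Round 4: C 30, E 26. C has a majority (≥29).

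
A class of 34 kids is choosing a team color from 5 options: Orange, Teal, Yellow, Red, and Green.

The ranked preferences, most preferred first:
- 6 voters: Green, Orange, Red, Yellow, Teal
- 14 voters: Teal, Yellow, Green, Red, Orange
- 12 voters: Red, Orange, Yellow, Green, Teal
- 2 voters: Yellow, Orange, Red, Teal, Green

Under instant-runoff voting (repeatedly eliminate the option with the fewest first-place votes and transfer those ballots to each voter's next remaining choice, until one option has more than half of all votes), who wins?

Red

Round 1: Orange 0, Teal 14, Yellow 2, Red 12, Green 6. Orange eliminated.
Round 2: Teal 14, Yellow 2, Red 12, Green 6. Yellow eliminated.
Round 3: Teal 14, Red 14, Green 6. Green eliminated.
Round 4: Teal 14, Red 20. Red has a majority (≥18).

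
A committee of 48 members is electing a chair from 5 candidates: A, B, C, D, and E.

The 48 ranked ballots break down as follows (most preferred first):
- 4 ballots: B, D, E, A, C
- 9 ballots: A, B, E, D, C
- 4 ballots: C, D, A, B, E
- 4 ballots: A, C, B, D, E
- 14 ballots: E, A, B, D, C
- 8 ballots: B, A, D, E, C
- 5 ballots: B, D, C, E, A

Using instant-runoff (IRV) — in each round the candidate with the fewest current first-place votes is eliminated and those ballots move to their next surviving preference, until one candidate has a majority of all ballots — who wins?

Round 1: A 13, B 17, C 4, D 0, E 14. D eliminated.
Round 2: A 13, B 17, C 4, E 14. C eliminated.
Round 3: A 17, B 17, E 14. E eliminated.
Round 4: A 31, B 17. A has a majority (≥25).

A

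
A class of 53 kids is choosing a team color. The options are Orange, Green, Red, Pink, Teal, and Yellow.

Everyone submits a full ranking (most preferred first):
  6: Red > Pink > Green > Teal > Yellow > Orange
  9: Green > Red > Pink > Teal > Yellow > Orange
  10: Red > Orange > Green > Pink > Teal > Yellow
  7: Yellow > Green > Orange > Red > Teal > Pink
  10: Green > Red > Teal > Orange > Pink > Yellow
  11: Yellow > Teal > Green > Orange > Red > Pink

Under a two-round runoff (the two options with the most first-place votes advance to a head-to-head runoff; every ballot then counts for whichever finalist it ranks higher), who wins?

Green

Round 1 first-place votes: Orange 0, Green 19, Red 16, Pink 0, Teal 0, Yellow 18. Green and Yellow advance.
Runoff: Green is ranked above Yellow on 35 ballots, Yellow above Green on 18.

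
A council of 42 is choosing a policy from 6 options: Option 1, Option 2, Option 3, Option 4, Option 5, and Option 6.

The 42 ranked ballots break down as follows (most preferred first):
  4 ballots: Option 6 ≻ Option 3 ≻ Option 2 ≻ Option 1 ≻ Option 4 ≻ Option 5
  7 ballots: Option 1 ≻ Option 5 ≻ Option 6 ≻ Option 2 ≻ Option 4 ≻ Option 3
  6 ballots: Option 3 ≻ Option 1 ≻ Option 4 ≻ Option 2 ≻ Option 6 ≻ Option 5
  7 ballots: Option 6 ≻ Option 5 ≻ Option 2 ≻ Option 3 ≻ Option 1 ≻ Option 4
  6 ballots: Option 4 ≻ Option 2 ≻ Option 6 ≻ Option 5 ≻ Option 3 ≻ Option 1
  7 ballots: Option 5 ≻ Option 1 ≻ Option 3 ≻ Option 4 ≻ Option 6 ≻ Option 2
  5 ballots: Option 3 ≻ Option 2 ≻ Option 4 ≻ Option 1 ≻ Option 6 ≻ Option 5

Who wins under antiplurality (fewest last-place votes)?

Option 6

Last-place votes: Option 1 6, Option 2 7, Option 3 7, Option 4 7, Option 5 15, Option 6 0.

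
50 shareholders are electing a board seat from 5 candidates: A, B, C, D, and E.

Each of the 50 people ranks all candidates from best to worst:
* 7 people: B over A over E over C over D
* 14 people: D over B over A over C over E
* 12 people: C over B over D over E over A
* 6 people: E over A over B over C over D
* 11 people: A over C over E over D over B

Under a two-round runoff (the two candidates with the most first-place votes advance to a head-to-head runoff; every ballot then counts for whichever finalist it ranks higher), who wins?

Round 1 first-place votes: A 11, B 7, C 12, D 14, E 6. D and C advance.
Runoff: D is ranked above C on 14 ballots, C above D on 36.

C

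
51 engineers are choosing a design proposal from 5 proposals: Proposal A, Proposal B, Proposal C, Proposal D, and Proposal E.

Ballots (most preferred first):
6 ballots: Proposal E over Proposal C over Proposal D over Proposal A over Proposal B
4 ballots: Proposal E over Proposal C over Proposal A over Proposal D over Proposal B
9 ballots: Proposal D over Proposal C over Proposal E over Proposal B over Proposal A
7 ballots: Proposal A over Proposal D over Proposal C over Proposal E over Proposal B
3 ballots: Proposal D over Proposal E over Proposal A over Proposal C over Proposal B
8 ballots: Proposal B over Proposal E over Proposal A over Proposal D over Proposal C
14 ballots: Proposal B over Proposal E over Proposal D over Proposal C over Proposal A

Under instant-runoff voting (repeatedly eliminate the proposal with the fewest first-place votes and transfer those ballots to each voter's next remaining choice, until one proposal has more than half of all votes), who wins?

Proposal D

Round 1: Proposal A 7, Proposal B 22, Proposal C 0, Proposal D 12, Proposal E 10. Proposal C eliminated.
Round 2: Proposal A 7, Proposal B 22, Proposal D 12, Proposal E 10. Proposal A eliminated.
Round 3: Proposal B 22, Proposal D 19, Proposal E 10. Proposal E eliminated.
Round 4: Proposal B 22, Proposal D 29. Proposal D has a majority (≥26).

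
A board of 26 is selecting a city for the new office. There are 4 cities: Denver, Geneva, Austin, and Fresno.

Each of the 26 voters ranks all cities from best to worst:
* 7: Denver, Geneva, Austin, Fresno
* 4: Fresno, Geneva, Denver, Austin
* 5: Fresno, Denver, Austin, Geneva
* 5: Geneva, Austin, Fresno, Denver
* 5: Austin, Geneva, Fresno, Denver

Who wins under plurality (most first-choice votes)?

Fresno

First-place votes: Denver 7, Geneva 5, Austin 5, Fresno 9.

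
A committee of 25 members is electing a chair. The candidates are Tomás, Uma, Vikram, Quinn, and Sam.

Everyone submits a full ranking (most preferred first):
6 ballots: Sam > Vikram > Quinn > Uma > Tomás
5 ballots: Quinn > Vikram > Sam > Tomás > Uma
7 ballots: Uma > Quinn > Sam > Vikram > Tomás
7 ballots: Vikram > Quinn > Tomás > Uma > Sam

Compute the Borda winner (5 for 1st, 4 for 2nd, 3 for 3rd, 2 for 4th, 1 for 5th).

Quinn

Tomás: 6×1 + 5×2 + 7×1 + 7×3 = 44
Uma: 6×2 + 5×1 + 7×5 + 7×2 = 66
Vikram: 6×4 + 5×4 + 7×2 + 7×5 = 93
Quinn: 6×3 + 5×5 + 7×4 + 7×4 = 99
Sam: 6×5 + 5×3 + 7×3 + 7×1 = 73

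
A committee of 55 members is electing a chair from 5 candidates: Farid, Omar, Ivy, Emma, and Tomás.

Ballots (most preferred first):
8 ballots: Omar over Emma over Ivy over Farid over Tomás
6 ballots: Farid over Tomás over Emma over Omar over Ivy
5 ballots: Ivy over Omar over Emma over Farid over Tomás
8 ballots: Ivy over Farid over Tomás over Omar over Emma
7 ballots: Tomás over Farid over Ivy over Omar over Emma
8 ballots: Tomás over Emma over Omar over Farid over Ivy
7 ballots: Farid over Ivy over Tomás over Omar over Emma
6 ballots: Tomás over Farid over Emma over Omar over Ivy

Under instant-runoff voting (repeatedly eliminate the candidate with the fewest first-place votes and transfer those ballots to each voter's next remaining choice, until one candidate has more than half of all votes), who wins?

Round 1: Farid 13, Omar 8, Ivy 13, Emma 0, Tomás 21. Emma eliminated.
Round 2: Farid 13, Omar 8, Ivy 13, Tomás 21. Omar eliminated.
Round 3: Farid 13, Ivy 21, Tomás 21. Farid eliminated.
Round 4: Ivy 28, Tomás 27. Ivy has a majority (≥28).

Ivy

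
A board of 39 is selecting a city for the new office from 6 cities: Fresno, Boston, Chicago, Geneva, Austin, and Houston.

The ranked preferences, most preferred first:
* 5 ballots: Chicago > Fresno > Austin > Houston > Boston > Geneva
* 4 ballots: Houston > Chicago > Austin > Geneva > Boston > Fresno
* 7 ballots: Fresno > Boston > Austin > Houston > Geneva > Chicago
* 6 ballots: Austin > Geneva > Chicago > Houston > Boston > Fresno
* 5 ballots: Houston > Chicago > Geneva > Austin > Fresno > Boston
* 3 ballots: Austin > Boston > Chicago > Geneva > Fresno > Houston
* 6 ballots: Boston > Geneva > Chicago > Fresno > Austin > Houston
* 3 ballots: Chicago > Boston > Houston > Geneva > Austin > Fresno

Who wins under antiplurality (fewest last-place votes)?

Last-place votes: Fresno 13, Boston 5, Chicago 7, Geneva 5, Austin 0, Houston 9.

Austin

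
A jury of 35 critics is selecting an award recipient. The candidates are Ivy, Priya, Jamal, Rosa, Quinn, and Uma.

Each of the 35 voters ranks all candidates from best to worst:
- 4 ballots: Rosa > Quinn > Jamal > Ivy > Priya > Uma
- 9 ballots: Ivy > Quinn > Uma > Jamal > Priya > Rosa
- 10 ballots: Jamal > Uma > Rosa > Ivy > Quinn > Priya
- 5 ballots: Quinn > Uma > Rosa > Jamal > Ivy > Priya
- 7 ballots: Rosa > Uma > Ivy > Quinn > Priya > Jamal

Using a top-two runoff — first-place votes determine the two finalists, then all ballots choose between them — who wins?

Jamal

Round 1 first-place votes: Ivy 9, Priya 0, Jamal 10, Rosa 11, Quinn 5, Uma 0. Rosa and Jamal advance.
Runoff: Rosa is ranked above Jamal on 16 ballots, Jamal above Rosa on 19.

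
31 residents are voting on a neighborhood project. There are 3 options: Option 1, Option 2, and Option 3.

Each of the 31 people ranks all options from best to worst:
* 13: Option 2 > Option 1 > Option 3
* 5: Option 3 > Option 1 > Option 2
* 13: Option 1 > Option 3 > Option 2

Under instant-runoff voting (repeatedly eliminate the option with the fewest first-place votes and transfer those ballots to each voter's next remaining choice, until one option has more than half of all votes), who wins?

Option 1

Round 1: Option 1 13, Option 2 13, Option 3 5. Option 3 eliminated.
Round 2: Option 1 18, Option 2 13. Option 1 has a majority (≥16).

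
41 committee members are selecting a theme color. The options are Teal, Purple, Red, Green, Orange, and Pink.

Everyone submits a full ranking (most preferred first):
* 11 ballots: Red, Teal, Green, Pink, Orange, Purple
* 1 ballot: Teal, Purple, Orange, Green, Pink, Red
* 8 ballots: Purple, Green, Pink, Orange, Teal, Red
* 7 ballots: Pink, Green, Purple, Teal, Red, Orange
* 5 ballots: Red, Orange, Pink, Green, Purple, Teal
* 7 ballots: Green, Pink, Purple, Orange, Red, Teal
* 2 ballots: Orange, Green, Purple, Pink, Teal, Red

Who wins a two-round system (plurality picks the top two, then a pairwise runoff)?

Round 1 first-place votes: Teal 1, Purple 8, Red 16, Green 7, Orange 2, Pink 7. Red and Purple advance.
Runoff: Red is ranked above Purple on 16 ballots, Purple above Red on 25.

Purple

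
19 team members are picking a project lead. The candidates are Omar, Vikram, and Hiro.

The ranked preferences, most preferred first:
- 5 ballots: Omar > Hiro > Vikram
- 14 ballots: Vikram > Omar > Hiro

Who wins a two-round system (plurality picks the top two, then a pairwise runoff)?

Vikram

Round 1 first-place votes: Omar 5, Vikram 14, Hiro 0. Vikram and Omar advance.
Runoff: Vikram is ranked above Omar on 14 ballots, Omar above Vikram on 5.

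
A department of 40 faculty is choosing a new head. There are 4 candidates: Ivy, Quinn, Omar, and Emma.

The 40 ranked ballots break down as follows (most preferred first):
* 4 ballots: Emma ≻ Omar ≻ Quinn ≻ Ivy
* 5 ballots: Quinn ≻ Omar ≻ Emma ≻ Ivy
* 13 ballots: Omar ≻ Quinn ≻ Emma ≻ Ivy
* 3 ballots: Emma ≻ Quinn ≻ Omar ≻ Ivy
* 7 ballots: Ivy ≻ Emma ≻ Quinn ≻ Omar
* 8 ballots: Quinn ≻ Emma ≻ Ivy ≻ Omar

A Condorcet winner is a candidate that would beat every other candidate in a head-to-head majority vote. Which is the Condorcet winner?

Quinn vs Ivy: 33–7
Quinn vs Omar: 23–17
Quinn vs Emma: 26–14
Quinn beats every other candidate.

Quinn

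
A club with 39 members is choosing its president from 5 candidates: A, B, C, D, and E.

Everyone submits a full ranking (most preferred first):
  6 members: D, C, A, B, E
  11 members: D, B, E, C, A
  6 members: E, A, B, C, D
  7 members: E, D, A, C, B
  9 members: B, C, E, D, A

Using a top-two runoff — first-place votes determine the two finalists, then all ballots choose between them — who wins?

Round 1 first-place votes: A 0, B 9, C 0, D 17, E 13. D and E advance.
Runoff: D is ranked above E on 17 ballots, E above D on 22.

E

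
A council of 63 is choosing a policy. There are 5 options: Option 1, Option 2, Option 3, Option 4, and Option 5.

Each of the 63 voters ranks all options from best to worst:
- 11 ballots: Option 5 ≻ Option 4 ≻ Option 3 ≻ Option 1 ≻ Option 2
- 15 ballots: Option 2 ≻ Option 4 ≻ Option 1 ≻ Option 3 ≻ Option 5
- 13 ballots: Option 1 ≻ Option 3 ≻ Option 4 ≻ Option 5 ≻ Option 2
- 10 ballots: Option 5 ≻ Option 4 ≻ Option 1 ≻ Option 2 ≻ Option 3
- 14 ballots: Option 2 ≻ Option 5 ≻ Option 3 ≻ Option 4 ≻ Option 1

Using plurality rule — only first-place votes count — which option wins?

First-place votes: Option 1 13, Option 2 29, Option 3 0, Option 4 0, Option 5 21.

Option 2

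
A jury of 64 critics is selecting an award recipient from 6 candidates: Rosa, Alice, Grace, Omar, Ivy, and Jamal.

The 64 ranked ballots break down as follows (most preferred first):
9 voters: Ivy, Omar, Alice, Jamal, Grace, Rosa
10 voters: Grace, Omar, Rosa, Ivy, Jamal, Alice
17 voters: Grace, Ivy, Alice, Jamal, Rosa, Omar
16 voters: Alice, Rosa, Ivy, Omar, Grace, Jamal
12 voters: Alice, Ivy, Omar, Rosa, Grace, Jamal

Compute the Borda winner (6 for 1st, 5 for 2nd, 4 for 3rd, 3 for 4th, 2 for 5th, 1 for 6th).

Rosa: 9×1 + 10×4 + 17×2 + 16×5 + 12×3 = 199
Alice: 9×4 + 10×1 + 17×4 + 16×6 + 12×6 = 282
Grace: 9×2 + 10×6 + 17×6 + 16×2 + 12×2 = 236
Omar: 9×5 + 10×5 + 17×1 + 16×3 + 12×4 = 208
Ivy: 9×6 + 10×3 + 17×5 + 16×4 + 12×5 = 293
Jamal: 9×3 + 10×2 + 17×3 + 16×1 + 12×1 = 126

Ivy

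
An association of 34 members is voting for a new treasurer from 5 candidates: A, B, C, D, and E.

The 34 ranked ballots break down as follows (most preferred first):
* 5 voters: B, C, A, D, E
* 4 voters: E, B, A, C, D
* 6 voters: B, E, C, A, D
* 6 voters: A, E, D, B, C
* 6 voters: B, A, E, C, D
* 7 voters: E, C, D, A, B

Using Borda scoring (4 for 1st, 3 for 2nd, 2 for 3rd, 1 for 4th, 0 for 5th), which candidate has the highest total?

E

A: 5×2 + 4×2 + 6×1 + 6×4 + 6×3 + 7×1 = 73
B: 5×4 + 4×3 + 6×4 + 6×1 + 6×4 + 7×0 = 86
C: 5×3 + 4×1 + 6×2 + 6×0 + 6×1 + 7×3 = 58
D: 5×1 + 4×0 + 6×0 + 6×2 + 6×0 + 7×2 = 31
E: 5×0 + 4×4 + 6×3 + 6×3 + 6×2 + 7×4 = 92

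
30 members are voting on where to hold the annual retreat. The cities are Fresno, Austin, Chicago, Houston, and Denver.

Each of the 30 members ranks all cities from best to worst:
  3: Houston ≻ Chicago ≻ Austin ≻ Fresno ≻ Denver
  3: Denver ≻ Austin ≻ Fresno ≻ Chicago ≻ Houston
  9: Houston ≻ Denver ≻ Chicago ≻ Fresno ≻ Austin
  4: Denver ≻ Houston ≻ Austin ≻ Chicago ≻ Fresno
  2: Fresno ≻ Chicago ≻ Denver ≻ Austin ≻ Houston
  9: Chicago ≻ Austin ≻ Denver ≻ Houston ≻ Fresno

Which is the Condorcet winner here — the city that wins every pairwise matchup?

Denver

Denver vs Fresno: 25–5
Denver vs Austin: 18–12
Denver vs Chicago: 16–14
Denver vs Houston: 18–12
Denver beats every other city.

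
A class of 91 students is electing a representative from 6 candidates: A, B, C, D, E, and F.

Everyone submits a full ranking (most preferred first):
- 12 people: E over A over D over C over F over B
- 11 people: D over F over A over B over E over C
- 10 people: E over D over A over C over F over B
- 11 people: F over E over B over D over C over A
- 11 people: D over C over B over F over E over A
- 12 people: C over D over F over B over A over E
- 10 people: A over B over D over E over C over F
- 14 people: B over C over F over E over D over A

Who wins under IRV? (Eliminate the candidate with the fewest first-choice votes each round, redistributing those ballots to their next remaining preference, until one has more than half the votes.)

E

Round 1: A 10, B 14, C 12, D 22, E 22, F 11. A eliminated.
Round 2: B 24, C 12, D 22, E 22, F 11. F eliminated.
Round 3: B 24, C 12, D 22, E 33. C eliminated.
Round 4: B 24, D 34, E 33. B eliminated.
Round 5: D 44, E 47. E has a majority (≥46).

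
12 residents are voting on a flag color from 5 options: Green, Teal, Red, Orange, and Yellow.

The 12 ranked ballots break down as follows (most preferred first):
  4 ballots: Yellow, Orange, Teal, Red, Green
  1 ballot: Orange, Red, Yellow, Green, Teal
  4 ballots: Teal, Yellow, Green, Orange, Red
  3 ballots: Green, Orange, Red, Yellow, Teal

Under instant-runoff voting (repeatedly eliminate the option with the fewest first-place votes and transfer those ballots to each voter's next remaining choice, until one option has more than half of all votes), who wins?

Round 1: Green 3, Teal 4, Red 0, Orange 1, Yellow 4. Red eliminated.
Round 2: Green 3, Teal 4, Orange 1, Yellow 4. Orange eliminated.
Round 3: Green 3, Teal 4, Yellow 5. Green eliminated.
Round 4: Teal 4, Yellow 8. Yellow has a majority (≥7).

Yellow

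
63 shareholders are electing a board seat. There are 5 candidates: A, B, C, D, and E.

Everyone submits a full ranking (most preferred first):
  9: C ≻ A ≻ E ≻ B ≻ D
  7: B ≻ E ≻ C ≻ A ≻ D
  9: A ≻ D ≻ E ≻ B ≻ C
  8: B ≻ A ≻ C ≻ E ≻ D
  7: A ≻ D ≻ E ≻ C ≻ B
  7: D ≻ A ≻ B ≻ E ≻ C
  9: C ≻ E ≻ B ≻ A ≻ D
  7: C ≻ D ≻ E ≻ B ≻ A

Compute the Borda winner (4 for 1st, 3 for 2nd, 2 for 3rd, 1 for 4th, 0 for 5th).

A: 9×3 + 7×1 + 9×4 + 8×3 + 7×4 + 7×3 + 9×1 + 7×0 = 152
B: 9×1 + 7×4 + 9×1 + 8×4 + 7×0 + 7×2 + 9×2 + 7×1 = 117
C: 9×4 + 7×2 + 9×0 + 8×2 + 7×1 + 7×0 + 9×4 + 7×4 = 137
D: 9×0 + 7×0 + 9×3 + 8×0 + 7×3 + 7×4 + 9×0 + 7×3 = 97
E: 9×2 + 7×3 + 9×2 + 8×1 + 7×2 + 7×1 + 9×3 + 7×2 = 127

A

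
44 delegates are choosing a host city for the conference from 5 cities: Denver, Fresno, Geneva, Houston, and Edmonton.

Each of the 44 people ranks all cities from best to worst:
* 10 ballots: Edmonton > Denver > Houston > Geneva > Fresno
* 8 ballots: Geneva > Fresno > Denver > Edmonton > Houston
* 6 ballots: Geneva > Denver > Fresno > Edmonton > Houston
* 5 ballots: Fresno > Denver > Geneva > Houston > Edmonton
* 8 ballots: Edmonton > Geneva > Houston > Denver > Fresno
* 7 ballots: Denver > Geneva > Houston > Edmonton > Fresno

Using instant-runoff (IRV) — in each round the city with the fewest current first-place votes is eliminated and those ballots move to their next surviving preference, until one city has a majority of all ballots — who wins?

Geneva

Round 1: Denver 7, Fresno 5, Geneva 14, Houston 0, Edmonton 18. Houston eliminated.
Round 2: Denver 7, Fresno 5, Geneva 14, Edmonton 18. Fresno eliminated.
Round 3: Denver 12, Geneva 14, Edmonton 18. Denver eliminated.
Round 4: Geneva 26, Edmonton 18. Geneva has a majority (≥23).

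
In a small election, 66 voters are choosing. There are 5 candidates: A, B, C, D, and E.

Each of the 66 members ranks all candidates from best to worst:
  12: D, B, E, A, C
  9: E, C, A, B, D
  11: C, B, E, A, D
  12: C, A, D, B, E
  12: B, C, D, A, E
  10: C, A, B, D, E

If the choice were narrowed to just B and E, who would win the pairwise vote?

B is ranked above E on 57 ballots; E above B on 9.

B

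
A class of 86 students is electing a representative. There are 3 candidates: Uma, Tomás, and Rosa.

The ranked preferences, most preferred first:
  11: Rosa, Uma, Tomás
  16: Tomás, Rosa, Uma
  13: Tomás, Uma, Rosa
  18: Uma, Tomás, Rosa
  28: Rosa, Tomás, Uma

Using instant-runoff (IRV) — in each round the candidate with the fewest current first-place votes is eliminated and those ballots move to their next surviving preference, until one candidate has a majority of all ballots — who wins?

Round 1: Uma 18, Tomás 29, Rosa 39. Uma eliminated.
Round 2: Tomás 47, Rosa 39. Tomás has a majority (≥44).

Tomás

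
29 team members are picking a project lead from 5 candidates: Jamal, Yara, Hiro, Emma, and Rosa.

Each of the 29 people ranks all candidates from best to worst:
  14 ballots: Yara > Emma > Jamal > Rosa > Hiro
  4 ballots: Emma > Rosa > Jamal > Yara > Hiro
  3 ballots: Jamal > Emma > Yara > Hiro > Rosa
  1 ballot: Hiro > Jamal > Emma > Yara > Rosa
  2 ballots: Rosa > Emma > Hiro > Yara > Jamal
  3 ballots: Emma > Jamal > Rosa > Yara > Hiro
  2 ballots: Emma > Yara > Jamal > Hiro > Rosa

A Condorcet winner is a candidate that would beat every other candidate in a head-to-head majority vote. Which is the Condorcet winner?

Emma vs Jamal: 25–4
Emma vs Yara: 15–14
Emma vs Hiro: 28–1
Emma vs Rosa: 27–2
Emma beats every other candidate.

Emma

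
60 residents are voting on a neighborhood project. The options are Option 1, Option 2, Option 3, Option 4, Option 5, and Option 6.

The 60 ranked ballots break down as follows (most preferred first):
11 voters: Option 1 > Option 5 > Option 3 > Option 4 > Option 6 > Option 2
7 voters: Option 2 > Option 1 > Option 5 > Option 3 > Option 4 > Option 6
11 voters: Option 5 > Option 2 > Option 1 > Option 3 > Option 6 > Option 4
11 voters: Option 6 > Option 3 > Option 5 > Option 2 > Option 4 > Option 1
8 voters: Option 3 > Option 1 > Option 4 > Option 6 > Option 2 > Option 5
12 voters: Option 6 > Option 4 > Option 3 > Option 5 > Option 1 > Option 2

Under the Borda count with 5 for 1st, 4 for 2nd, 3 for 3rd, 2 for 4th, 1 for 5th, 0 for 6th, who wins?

Option 1: 11×5 + 7×4 + 11×3 + 11×0 + 8×4 + 12×1 = 160
Option 2: 11×0 + 7×5 + 11×4 + 11×2 + 8×1 + 12×0 = 109
Option 3: 11×3 + 7×2 + 11×2 + 11×4 + 8×5 + 12×3 = 189
Option 4: 11×2 + 7×1 + 11×0 + 11×1 + 8×3 + 12×4 = 112
Option 5: 11×4 + 7×3 + 11×5 + 11×3 + 8×0 + 12×2 = 177
Option 6: 11×1 + 7×0 + 11×1 + 11×5 + 8×2 + 12×5 = 153

Option 3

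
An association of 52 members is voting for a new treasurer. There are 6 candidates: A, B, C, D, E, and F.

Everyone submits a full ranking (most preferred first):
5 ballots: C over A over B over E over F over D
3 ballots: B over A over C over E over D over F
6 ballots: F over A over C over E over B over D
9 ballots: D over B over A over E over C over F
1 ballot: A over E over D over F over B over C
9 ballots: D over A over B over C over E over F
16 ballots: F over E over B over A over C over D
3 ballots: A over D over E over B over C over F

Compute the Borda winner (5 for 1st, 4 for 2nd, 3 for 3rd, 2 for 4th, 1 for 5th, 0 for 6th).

A: 5×4 + 3×4 + 6×4 + 9×3 + 1×5 + 9×4 + 16×2 + 3×5 = 171
B: 5×3 + 3×5 + 6×1 + 9×4 + 1×1 + 9×3 + 16×3 + 3×2 = 154
C: 5×5 + 3×3 + 6×3 + 9×1 + 1×0 + 9×2 + 16×1 + 3×1 = 98
D: 5×0 + 3×1 + 6×0 + 9×5 + 1×3 + 9×5 + 16×0 + 3×4 = 108
E: 5×2 + 3×2 + 6×2 + 9×2 + 1×4 + 9×1 + 16×4 + 3×3 = 132
F: 5×1 + 3×0 + 6×5 + 9×0 + 1×2 + 9×0 + 16×5 + 3×0 = 117

A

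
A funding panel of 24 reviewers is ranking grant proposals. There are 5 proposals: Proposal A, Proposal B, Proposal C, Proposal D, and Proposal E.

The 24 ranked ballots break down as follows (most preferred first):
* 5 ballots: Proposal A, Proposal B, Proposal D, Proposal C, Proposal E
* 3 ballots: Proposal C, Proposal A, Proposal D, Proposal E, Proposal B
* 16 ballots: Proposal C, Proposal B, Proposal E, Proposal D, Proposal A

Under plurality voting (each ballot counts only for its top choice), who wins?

Proposal C

First-place votes: Proposal A 5, Proposal B 0, Proposal C 19, Proposal D 0, Proposal E 0.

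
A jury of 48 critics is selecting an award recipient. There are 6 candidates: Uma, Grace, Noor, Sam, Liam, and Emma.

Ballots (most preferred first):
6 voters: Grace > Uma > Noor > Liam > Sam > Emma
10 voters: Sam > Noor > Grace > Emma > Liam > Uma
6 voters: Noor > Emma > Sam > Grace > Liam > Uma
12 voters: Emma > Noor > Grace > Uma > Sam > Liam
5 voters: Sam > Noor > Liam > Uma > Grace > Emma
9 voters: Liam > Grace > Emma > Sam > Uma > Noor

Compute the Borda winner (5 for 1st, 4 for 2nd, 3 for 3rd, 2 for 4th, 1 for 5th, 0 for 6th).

Noor

Uma: 6×4 + 10×0 + 6×0 + 12×2 + 5×2 + 9×1 = 67
Grace: 6×5 + 10×3 + 6×2 + 12×3 + 5×1 + 9×4 = 149
Noor: 6×3 + 10×4 + 6×5 + 12×4 + 5×4 + 9×0 = 156
Sam: 6×1 + 10×5 + 6×3 + 12×1 + 5×5 + 9×2 = 129
Liam: 6×2 + 10×1 + 6×1 + 12×0 + 5×3 + 9×5 = 88
Emma: 6×0 + 10×2 + 6×4 + 12×5 + 5×0 + 9×3 = 131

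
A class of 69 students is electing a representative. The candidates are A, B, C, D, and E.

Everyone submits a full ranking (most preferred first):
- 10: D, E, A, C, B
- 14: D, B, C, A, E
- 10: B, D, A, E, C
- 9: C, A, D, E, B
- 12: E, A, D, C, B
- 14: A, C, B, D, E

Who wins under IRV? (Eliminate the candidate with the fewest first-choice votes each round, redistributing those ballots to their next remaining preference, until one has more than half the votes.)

A

Round 1: A 14, B 10, C 9, D 24, E 12. C eliminated.
Round 2: A 23, B 10, D 24, E 12. B eliminated.
Round 3: A 23, D 34, E 12. E eliminated.
Round 4: A 35, D 34. A has a majority (≥35).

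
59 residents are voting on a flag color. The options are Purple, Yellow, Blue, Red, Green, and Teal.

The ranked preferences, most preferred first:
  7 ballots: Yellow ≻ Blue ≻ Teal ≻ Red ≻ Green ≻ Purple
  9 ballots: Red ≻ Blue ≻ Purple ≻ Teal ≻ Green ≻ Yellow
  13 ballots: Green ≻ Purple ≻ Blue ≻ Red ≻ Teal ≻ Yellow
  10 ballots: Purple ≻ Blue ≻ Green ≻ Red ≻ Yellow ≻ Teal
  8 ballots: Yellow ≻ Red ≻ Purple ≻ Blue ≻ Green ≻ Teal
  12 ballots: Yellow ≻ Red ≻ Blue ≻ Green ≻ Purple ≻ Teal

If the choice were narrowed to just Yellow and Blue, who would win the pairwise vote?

Blue

Yellow is ranked above Blue on 27 ballots; Blue above Yellow on 32.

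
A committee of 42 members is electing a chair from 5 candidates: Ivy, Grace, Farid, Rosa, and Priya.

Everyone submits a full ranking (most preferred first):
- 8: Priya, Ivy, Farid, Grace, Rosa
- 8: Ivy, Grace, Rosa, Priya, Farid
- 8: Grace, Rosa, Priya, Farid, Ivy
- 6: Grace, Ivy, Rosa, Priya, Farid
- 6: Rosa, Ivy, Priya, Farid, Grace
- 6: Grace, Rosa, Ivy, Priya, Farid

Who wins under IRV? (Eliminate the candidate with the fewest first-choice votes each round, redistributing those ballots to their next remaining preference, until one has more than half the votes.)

Round 1: Ivy 8, Grace 20, Farid 0, Rosa 6, Priya 8. Farid eliminated.
Round 2: Ivy 8, Grace 20, Rosa 6, Priya 8. Rosa eliminated.
Round 3: Ivy 14, Grace 20, Priya 8. Priya eliminated.
Round 4: Ivy 22, Grace 20. Ivy has a majority (≥22).

Ivy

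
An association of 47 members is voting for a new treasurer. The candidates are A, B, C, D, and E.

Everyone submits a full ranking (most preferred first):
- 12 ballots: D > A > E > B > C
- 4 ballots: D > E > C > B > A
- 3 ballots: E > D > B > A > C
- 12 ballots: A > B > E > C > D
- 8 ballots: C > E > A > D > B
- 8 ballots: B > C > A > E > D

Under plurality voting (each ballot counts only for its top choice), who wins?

D

First-place votes: A 12, B 8, C 8, D 16, E 3.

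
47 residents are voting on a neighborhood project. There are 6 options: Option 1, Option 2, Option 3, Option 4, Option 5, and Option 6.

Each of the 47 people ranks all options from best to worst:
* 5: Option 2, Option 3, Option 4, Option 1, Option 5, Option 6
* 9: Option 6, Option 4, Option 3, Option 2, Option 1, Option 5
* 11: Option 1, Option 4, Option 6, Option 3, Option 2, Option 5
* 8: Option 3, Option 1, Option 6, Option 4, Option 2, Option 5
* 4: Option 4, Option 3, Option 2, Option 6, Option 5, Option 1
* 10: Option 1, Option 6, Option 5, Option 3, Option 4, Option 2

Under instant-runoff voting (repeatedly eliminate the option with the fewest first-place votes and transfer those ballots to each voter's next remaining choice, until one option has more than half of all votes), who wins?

Round 1: Option 1 21, Option 2 5, Option 3 8, Option 4 4, Option 5 0, Option 6 9. Option 5 eliminated.
Round 2: Option 1 21, Option 2 5, Option 3 8, Option 4 4, Option 6 9. Option 4 eliminated.
Round 3: Option 1 21, Option 2 5, Option 3 12, Option 6 9. Option 2 eliminated.
Round 4: Option 1 21, Option 3 17, Option 6 9. Option 6 eliminated.
Round 5: Option 1 21, Option 3 26. Option 3 has a majority (≥24).

Option 3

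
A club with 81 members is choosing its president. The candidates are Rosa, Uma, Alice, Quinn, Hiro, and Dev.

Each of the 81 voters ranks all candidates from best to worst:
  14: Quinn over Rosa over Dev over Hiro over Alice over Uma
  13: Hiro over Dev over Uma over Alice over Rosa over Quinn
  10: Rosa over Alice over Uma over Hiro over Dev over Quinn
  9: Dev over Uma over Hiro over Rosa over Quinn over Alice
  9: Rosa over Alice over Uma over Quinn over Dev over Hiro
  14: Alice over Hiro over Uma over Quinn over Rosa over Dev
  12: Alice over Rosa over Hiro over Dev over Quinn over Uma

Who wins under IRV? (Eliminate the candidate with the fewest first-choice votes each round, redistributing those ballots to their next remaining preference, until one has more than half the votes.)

Rosa

Round 1: Rosa 19, Uma 0, Alice 26, Quinn 14, Hiro 13, Dev 9. Uma eliminated.
Round 2: Rosa 19, Alice 26, Quinn 14, Hiro 13, Dev 9. Dev eliminated.
Round 3: Rosa 19, Alice 26, Quinn 14, Hiro 22. Quinn eliminated.
Round 4: Rosa 33, Alice 26, Hiro 22. Hiro eliminated.
Round 5: Rosa 42, Alice 39. Rosa has a majority (≥41).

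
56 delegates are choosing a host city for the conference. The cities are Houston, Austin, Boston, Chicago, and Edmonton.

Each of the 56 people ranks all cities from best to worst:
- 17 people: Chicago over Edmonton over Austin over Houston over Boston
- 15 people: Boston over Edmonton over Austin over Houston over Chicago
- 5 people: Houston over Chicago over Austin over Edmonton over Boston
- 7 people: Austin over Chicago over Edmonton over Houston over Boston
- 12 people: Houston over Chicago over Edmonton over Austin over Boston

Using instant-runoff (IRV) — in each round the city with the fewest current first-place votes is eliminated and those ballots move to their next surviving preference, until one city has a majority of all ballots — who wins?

Round 1: Houston 17, Austin 7, Boston 15, Chicago 17, Edmonton 0. Edmonton eliminated.
Round 2: Houston 17, Austin 7, Boston 15, Chicago 17. Austin eliminated.
Round 3: Houston 17, Boston 15, Chicago 24. Boston eliminated.
Round 4: Houston 32, Chicago 24. Houston has a majority (≥29).

Houston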